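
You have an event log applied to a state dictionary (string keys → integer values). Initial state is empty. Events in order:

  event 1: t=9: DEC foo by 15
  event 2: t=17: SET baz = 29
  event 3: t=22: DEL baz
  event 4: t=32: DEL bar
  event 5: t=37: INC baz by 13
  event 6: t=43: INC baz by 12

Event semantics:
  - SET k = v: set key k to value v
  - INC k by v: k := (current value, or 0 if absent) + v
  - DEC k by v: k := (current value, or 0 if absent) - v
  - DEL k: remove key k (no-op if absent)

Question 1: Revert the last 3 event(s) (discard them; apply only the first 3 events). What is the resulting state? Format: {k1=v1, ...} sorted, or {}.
Answer: {foo=-15}

Derivation:
Keep first 3 events (discard last 3):
  after event 1 (t=9: DEC foo by 15): {foo=-15}
  after event 2 (t=17: SET baz = 29): {baz=29, foo=-15}
  after event 3 (t=22: DEL baz): {foo=-15}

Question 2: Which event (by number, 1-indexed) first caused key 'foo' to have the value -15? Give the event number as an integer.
Looking for first event where foo becomes -15:
  event 1: foo (absent) -> -15  <-- first match

Answer: 1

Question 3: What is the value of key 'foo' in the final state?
Track key 'foo' through all 6 events:
  event 1 (t=9: DEC foo by 15): foo (absent) -> -15
  event 2 (t=17: SET baz = 29): foo unchanged
  event 3 (t=22: DEL baz): foo unchanged
  event 4 (t=32: DEL bar): foo unchanged
  event 5 (t=37: INC baz by 13): foo unchanged
  event 6 (t=43: INC baz by 12): foo unchanged
Final: foo = -15

Answer: -15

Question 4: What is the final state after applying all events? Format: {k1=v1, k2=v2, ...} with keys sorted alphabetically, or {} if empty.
  after event 1 (t=9: DEC foo by 15): {foo=-15}
  after event 2 (t=17: SET baz = 29): {baz=29, foo=-15}
  after event 3 (t=22: DEL baz): {foo=-15}
  after event 4 (t=32: DEL bar): {foo=-15}
  after event 5 (t=37: INC baz by 13): {baz=13, foo=-15}
  after event 6 (t=43: INC baz by 12): {baz=25, foo=-15}

Answer: {baz=25, foo=-15}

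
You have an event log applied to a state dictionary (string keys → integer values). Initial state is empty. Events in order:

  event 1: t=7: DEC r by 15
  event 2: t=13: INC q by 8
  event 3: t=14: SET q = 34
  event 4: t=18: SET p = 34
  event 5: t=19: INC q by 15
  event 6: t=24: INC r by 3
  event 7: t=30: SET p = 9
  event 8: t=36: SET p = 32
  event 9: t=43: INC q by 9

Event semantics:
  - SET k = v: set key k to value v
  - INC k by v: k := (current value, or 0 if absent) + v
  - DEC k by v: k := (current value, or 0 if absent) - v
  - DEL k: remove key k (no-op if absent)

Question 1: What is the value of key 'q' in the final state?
Answer: 58

Derivation:
Track key 'q' through all 9 events:
  event 1 (t=7: DEC r by 15): q unchanged
  event 2 (t=13: INC q by 8): q (absent) -> 8
  event 3 (t=14: SET q = 34): q 8 -> 34
  event 4 (t=18: SET p = 34): q unchanged
  event 5 (t=19: INC q by 15): q 34 -> 49
  event 6 (t=24: INC r by 3): q unchanged
  event 7 (t=30: SET p = 9): q unchanged
  event 8 (t=36: SET p = 32): q unchanged
  event 9 (t=43: INC q by 9): q 49 -> 58
Final: q = 58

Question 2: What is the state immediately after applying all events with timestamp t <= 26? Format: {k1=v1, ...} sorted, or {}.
Answer: {p=34, q=49, r=-12}

Derivation:
Apply events with t <= 26 (6 events):
  after event 1 (t=7: DEC r by 15): {r=-15}
  after event 2 (t=13: INC q by 8): {q=8, r=-15}
  after event 3 (t=14: SET q = 34): {q=34, r=-15}
  after event 4 (t=18: SET p = 34): {p=34, q=34, r=-15}
  after event 5 (t=19: INC q by 15): {p=34, q=49, r=-15}
  after event 6 (t=24: INC r by 3): {p=34, q=49, r=-12}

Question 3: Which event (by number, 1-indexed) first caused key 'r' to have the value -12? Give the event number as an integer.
Answer: 6

Derivation:
Looking for first event where r becomes -12:
  event 1: r = -15
  event 2: r = -15
  event 3: r = -15
  event 4: r = -15
  event 5: r = -15
  event 6: r -15 -> -12  <-- first match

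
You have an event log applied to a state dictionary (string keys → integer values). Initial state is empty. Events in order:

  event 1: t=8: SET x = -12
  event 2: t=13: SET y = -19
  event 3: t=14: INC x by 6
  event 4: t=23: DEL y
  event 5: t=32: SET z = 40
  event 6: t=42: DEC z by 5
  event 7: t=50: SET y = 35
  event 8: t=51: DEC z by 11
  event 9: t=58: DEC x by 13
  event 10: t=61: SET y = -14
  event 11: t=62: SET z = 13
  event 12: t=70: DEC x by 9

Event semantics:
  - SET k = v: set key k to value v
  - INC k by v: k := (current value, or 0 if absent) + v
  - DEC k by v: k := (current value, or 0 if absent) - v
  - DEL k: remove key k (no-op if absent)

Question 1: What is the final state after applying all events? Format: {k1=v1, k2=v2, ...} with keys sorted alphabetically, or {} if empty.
  after event 1 (t=8: SET x = -12): {x=-12}
  after event 2 (t=13: SET y = -19): {x=-12, y=-19}
  after event 3 (t=14: INC x by 6): {x=-6, y=-19}
  after event 4 (t=23: DEL y): {x=-6}
  after event 5 (t=32: SET z = 40): {x=-6, z=40}
  after event 6 (t=42: DEC z by 5): {x=-6, z=35}
  after event 7 (t=50: SET y = 35): {x=-6, y=35, z=35}
  after event 8 (t=51: DEC z by 11): {x=-6, y=35, z=24}
  after event 9 (t=58: DEC x by 13): {x=-19, y=35, z=24}
  after event 10 (t=61: SET y = -14): {x=-19, y=-14, z=24}
  after event 11 (t=62: SET z = 13): {x=-19, y=-14, z=13}
  after event 12 (t=70: DEC x by 9): {x=-28, y=-14, z=13}

Answer: {x=-28, y=-14, z=13}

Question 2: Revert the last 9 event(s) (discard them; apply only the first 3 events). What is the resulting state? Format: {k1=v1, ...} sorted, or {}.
Keep first 3 events (discard last 9):
  after event 1 (t=8: SET x = -12): {x=-12}
  after event 2 (t=13: SET y = -19): {x=-12, y=-19}
  after event 3 (t=14: INC x by 6): {x=-6, y=-19}

Answer: {x=-6, y=-19}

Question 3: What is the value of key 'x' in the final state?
Track key 'x' through all 12 events:
  event 1 (t=8: SET x = -12): x (absent) -> -12
  event 2 (t=13: SET y = -19): x unchanged
  event 3 (t=14: INC x by 6): x -12 -> -6
  event 4 (t=23: DEL y): x unchanged
  event 5 (t=32: SET z = 40): x unchanged
  event 6 (t=42: DEC z by 5): x unchanged
  event 7 (t=50: SET y = 35): x unchanged
  event 8 (t=51: DEC z by 11): x unchanged
  event 9 (t=58: DEC x by 13): x -6 -> -19
  event 10 (t=61: SET y = -14): x unchanged
  event 11 (t=62: SET z = 13): x unchanged
  event 12 (t=70: DEC x by 9): x -19 -> -28
Final: x = -28

Answer: -28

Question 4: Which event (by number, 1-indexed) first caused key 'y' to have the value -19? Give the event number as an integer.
Looking for first event where y becomes -19:
  event 2: y (absent) -> -19  <-- first match

Answer: 2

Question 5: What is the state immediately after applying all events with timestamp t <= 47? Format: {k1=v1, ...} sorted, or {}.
Apply events with t <= 47 (6 events):
  after event 1 (t=8: SET x = -12): {x=-12}
  after event 2 (t=13: SET y = -19): {x=-12, y=-19}
  after event 3 (t=14: INC x by 6): {x=-6, y=-19}
  after event 4 (t=23: DEL y): {x=-6}
  after event 5 (t=32: SET z = 40): {x=-6, z=40}
  after event 6 (t=42: DEC z by 5): {x=-6, z=35}

Answer: {x=-6, z=35}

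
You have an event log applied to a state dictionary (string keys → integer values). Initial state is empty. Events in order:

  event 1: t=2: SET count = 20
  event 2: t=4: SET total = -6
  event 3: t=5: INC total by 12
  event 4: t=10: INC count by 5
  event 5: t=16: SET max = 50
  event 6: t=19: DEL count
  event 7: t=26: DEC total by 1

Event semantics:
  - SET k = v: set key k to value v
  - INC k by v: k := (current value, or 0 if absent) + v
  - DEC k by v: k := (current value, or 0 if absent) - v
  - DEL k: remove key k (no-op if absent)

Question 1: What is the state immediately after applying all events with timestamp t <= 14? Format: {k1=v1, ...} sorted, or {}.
Apply events with t <= 14 (4 events):
  after event 1 (t=2: SET count = 20): {count=20}
  after event 2 (t=4: SET total = -6): {count=20, total=-6}
  after event 3 (t=5: INC total by 12): {count=20, total=6}
  after event 4 (t=10: INC count by 5): {count=25, total=6}

Answer: {count=25, total=6}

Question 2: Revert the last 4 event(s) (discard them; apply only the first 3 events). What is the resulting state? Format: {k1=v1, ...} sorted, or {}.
Keep first 3 events (discard last 4):
  after event 1 (t=2: SET count = 20): {count=20}
  after event 2 (t=4: SET total = -6): {count=20, total=-6}
  after event 3 (t=5: INC total by 12): {count=20, total=6}

Answer: {count=20, total=6}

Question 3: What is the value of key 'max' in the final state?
Answer: 50

Derivation:
Track key 'max' through all 7 events:
  event 1 (t=2: SET count = 20): max unchanged
  event 2 (t=4: SET total = -6): max unchanged
  event 3 (t=5: INC total by 12): max unchanged
  event 4 (t=10: INC count by 5): max unchanged
  event 5 (t=16: SET max = 50): max (absent) -> 50
  event 6 (t=19: DEL count): max unchanged
  event 7 (t=26: DEC total by 1): max unchanged
Final: max = 50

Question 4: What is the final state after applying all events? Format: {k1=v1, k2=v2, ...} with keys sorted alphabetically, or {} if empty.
  after event 1 (t=2: SET count = 20): {count=20}
  after event 2 (t=4: SET total = -6): {count=20, total=-6}
  after event 3 (t=5: INC total by 12): {count=20, total=6}
  after event 4 (t=10: INC count by 5): {count=25, total=6}
  after event 5 (t=16: SET max = 50): {count=25, max=50, total=6}
  after event 6 (t=19: DEL count): {max=50, total=6}
  after event 7 (t=26: DEC total by 1): {max=50, total=5}

Answer: {max=50, total=5}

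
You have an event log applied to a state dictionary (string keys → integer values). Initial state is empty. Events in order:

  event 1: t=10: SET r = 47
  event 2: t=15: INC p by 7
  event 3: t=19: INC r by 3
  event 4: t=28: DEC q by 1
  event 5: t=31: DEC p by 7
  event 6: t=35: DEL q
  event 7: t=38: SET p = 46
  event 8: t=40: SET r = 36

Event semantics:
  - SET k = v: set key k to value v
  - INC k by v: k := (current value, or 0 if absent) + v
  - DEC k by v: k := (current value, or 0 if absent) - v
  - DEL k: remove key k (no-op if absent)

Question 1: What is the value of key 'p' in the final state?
Track key 'p' through all 8 events:
  event 1 (t=10: SET r = 47): p unchanged
  event 2 (t=15: INC p by 7): p (absent) -> 7
  event 3 (t=19: INC r by 3): p unchanged
  event 4 (t=28: DEC q by 1): p unchanged
  event 5 (t=31: DEC p by 7): p 7 -> 0
  event 6 (t=35: DEL q): p unchanged
  event 7 (t=38: SET p = 46): p 0 -> 46
  event 8 (t=40: SET r = 36): p unchanged
Final: p = 46

Answer: 46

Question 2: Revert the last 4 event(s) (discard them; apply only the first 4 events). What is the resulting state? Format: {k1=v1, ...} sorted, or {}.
Answer: {p=7, q=-1, r=50}

Derivation:
Keep first 4 events (discard last 4):
  after event 1 (t=10: SET r = 47): {r=47}
  after event 2 (t=15: INC p by 7): {p=7, r=47}
  after event 3 (t=19: INC r by 3): {p=7, r=50}
  after event 4 (t=28: DEC q by 1): {p=7, q=-1, r=50}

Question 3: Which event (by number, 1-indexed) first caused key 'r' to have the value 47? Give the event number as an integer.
Answer: 1

Derivation:
Looking for first event where r becomes 47:
  event 1: r (absent) -> 47  <-- first match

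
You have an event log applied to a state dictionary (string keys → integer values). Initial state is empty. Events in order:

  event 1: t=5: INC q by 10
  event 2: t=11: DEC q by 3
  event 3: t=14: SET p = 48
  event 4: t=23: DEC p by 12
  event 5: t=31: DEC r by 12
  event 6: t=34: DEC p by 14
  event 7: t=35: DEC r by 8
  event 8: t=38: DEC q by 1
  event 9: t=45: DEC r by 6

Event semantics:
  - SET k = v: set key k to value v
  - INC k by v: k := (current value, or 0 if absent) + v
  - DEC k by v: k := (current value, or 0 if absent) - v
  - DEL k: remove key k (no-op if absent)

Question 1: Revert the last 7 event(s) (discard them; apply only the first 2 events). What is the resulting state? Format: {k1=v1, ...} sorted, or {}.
Answer: {q=7}

Derivation:
Keep first 2 events (discard last 7):
  after event 1 (t=5: INC q by 10): {q=10}
  after event 2 (t=11: DEC q by 3): {q=7}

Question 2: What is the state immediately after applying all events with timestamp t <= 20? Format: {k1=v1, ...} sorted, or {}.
Apply events with t <= 20 (3 events):
  after event 1 (t=5: INC q by 10): {q=10}
  after event 2 (t=11: DEC q by 3): {q=7}
  after event 3 (t=14: SET p = 48): {p=48, q=7}

Answer: {p=48, q=7}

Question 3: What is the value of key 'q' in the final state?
Track key 'q' through all 9 events:
  event 1 (t=5: INC q by 10): q (absent) -> 10
  event 2 (t=11: DEC q by 3): q 10 -> 7
  event 3 (t=14: SET p = 48): q unchanged
  event 4 (t=23: DEC p by 12): q unchanged
  event 5 (t=31: DEC r by 12): q unchanged
  event 6 (t=34: DEC p by 14): q unchanged
  event 7 (t=35: DEC r by 8): q unchanged
  event 8 (t=38: DEC q by 1): q 7 -> 6
  event 9 (t=45: DEC r by 6): q unchanged
Final: q = 6

Answer: 6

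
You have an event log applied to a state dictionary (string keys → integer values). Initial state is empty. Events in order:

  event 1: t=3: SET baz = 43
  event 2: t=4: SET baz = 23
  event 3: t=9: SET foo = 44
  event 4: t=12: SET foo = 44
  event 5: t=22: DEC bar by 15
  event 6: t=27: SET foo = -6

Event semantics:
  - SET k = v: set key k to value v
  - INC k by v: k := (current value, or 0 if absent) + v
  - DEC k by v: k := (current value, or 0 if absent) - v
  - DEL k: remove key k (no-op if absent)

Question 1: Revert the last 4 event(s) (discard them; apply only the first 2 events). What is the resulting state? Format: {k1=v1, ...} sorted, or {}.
Keep first 2 events (discard last 4):
  after event 1 (t=3: SET baz = 43): {baz=43}
  after event 2 (t=4: SET baz = 23): {baz=23}

Answer: {baz=23}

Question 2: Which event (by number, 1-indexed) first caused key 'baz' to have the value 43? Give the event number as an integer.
Looking for first event where baz becomes 43:
  event 1: baz (absent) -> 43  <-- first match

Answer: 1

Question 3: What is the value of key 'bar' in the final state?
Answer: -15

Derivation:
Track key 'bar' through all 6 events:
  event 1 (t=3: SET baz = 43): bar unchanged
  event 2 (t=4: SET baz = 23): bar unchanged
  event 3 (t=9: SET foo = 44): bar unchanged
  event 4 (t=12: SET foo = 44): bar unchanged
  event 5 (t=22: DEC bar by 15): bar (absent) -> -15
  event 6 (t=27: SET foo = -6): bar unchanged
Final: bar = -15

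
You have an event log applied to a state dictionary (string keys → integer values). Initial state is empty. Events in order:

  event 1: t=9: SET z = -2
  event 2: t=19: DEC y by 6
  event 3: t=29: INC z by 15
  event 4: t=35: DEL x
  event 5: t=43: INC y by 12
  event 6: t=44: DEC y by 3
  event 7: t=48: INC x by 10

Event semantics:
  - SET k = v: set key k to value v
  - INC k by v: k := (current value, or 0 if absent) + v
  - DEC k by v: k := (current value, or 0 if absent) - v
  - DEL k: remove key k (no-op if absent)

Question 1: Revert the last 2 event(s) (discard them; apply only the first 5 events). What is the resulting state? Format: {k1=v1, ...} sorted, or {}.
Keep first 5 events (discard last 2):
  after event 1 (t=9: SET z = -2): {z=-2}
  after event 2 (t=19: DEC y by 6): {y=-6, z=-2}
  after event 3 (t=29: INC z by 15): {y=-6, z=13}
  after event 4 (t=35: DEL x): {y=-6, z=13}
  after event 5 (t=43: INC y by 12): {y=6, z=13}

Answer: {y=6, z=13}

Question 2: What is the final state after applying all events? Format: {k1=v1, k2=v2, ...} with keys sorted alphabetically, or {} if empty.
Answer: {x=10, y=3, z=13}

Derivation:
  after event 1 (t=9: SET z = -2): {z=-2}
  after event 2 (t=19: DEC y by 6): {y=-6, z=-2}
  after event 3 (t=29: INC z by 15): {y=-6, z=13}
  after event 4 (t=35: DEL x): {y=-6, z=13}
  after event 5 (t=43: INC y by 12): {y=6, z=13}
  after event 6 (t=44: DEC y by 3): {y=3, z=13}
  after event 7 (t=48: INC x by 10): {x=10, y=3, z=13}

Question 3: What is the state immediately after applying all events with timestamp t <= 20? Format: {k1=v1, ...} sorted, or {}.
Answer: {y=-6, z=-2}

Derivation:
Apply events with t <= 20 (2 events):
  after event 1 (t=9: SET z = -2): {z=-2}
  after event 2 (t=19: DEC y by 6): {y=-6, z=-2}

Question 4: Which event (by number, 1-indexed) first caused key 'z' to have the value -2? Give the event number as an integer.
Answer: 1

Derivation:
Looking for first event where z becomes -2:
  event 1: z (absent) -> -2  <-- first match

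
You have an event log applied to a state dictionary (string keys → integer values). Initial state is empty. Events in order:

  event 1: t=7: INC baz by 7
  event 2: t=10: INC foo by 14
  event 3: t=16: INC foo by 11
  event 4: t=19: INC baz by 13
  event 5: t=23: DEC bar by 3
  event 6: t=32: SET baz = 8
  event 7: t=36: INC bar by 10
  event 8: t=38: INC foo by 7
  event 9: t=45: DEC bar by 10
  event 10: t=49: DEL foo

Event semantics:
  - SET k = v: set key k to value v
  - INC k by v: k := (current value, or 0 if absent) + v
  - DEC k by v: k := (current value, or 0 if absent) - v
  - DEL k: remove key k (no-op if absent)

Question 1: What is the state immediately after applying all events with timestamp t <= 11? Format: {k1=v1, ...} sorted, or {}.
Apply events with t <= 11 (2 events):
  after event 1 (t=7: INC baz by 7): {baz=7}
  after event 2 (t=10: INC foo by 14): {baz=7, foo=14}

Answer: {baz=7, foo=14}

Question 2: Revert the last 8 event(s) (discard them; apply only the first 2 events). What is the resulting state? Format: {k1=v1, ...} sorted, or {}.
Answer: {baz=7, foo=14}

Derivation:
Keep first 2 events (discard last 8):
  after event 1 (t=7: INC baz by 7): {baz=7}
  after event 2 (t=10: INC foo by 14): {baz=7, foo=14}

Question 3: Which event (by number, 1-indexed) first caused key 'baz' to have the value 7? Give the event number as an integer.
Answer: 1

Derivation:
Looking for first event where baz becomes 7:
  event 1: baz (absent) -> 7  <-- first match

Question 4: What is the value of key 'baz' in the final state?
Track key 'baz' through all 10 events:
  event 1 (t=7: INC baz by 7): baz (absent) -> 7
  event 2 (t=10: INC foo by 14): baz unchanged
  event 3 (t=16: INC foo by 11): baz unchanged
  event 4 (t=19: INC baz by 13): baz 7 -> 20
  event 5 (t=23: DEC bar by 3): baz unchanged
  event 6 (t=32: SET baz = 8): baz 20 -> 8
  event 7 (t=36: INC bar by 10): baz unchanged
  event 8 (t=38: INC foo by 7): baz unchanged
  event 9 (t=45: DEC bar by 10): baz unchanged
  event 10 (t=49: DEL foo): baz unchanged
Final: baz = 8

Answer: 8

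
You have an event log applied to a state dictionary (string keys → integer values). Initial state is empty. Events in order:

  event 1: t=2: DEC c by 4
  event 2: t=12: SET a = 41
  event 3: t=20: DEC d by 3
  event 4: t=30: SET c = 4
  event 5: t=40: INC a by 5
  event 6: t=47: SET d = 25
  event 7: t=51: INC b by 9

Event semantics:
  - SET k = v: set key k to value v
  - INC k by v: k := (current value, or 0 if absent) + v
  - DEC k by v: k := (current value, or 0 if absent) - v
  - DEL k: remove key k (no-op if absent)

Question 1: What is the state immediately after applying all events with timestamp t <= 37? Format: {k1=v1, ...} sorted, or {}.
Answer: {a=41, c=4, d=-3}

Derivation:
Apply events with t <= 37 (4 events):
  after event 1 (t=2: DEC c by 4): {c=-4}
  after event 2 (t=12: SET a = 41): {a=41, c=-4}
  after event 3 (t=20: DEC d by 3): {a=41, c=-4, d=-3}
  after event 4 (t=30: SET c = 4): {a=41, c=4, d=-3}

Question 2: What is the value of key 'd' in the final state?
Track key 'd' through all 7 events:
  event 1 (t=2: DEC c by 4): d unchanged
  event 2 (t=12: SET a = 41): d unchanged
  event 3 (t=20: DEC d by 3): d (absent) -> -3
  event 4 (t=30: SET c = 4): d unchanged
  event 5 (t=40: INC a by 5): d unchanged
  event 6 (t=47: SET d = 25): d -3 -> 25
  event 7 (t=51: INC b by 9): d unchanged
Final: d = 25

Answer: 25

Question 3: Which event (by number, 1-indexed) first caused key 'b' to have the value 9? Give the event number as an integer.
Answer: 7

Derivation:
Looking for first event where b becomes 9:
  event 7: b (absent) -> 9  <-- first match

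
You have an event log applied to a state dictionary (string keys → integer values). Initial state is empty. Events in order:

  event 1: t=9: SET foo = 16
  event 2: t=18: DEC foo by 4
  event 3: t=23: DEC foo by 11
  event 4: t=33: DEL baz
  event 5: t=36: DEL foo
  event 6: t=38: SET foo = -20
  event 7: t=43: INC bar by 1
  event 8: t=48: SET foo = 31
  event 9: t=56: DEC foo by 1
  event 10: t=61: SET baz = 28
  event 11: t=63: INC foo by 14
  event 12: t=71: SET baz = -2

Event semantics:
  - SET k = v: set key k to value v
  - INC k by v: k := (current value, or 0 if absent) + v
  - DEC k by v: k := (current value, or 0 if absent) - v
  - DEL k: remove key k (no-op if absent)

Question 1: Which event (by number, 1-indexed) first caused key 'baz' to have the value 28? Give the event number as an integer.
Answer: 10

Derivation:
Looking for first event where baz becomes 28:
  event 10: baz (absent) -> 28  <-- first match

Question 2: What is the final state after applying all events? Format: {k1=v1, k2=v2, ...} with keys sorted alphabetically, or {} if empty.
  after event 1 (t=9: SET foo = 16): {foo=16}
  after event 2 (t=18: DEC foo by 4): {foo=12}
  after event 3 (t=23: DEC foo by 11): {foo=1}
  after event 4 (t=33: DEL baz): {foo=1}
  after event 5 (t=36: DEL foo): {}
  after event 6 (t=38: SET foo = -20): {foo=-20}
  after event 7 (t=43: INC bar by 1): {bar=1, foo=-20}
  after event 8 (t=48: SET foo = 31): {bar=1, foo=31}
  after event 9 (t=56: DEC foo by 1): {bar=1, foo=30}
  after event 10 (t=61: SET baz = 28): {bar=1, baz=28, foo=30}
  after event 11 (t=63: INC foo by 14): {bar=1, baz=28, foo=44}
  after event 12 (t=71: SET baz = -2): {bar=1, baz=-2, foo=44}

Answer: {bar=1, baz=-2, foo=44}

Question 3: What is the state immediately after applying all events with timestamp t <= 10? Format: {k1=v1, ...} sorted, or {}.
Apply events with t <= 10 (1 events):
  after event 1 (t=9: SET foo = 16): {foo=16}

Answer: {foo=16}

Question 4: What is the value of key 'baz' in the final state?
Track key 'baz' through all 12 events:
  event 1 (t=9: SET foo = 16): baz unchanged
  event 2 (t=18: DEC foo by 4): baz unchanged
  event 3 (t=23: DEC foo by 11): baz unchanged
  event 4 (t=33: DEL baz): baz (absent) -> (absent)
  event 5 (t=36: DEL foo): baz unchanged
  event 6 (t=38: SET foo = -20): baz unchanged
  event 7 (t=43: INC bar by 1): baz unchanged
  event 8 (t=48: SET foo = 31): baz unchanged
  event 9 (t=56: DEC foo by 1): baz unchanged
  event 10 (t=61: SET baz = 28): baz (absent) -> 28
  event 11 (t=63: INC foo by 14): baz unchanged
  event 12 (t=71: SET baz = -2): baz 28 -> -2
Final: baz = -2

Answer: -2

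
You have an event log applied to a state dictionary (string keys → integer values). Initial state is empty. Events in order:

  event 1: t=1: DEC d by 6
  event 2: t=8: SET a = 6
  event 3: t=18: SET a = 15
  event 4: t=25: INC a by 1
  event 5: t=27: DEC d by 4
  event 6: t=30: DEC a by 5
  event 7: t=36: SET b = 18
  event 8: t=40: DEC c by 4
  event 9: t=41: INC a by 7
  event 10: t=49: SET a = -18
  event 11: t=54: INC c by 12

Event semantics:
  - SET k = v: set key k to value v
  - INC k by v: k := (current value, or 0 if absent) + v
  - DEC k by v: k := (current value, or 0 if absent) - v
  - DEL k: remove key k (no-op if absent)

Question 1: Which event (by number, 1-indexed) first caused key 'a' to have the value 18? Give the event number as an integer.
Answer: 9

Derivation:
Looking for first event where a becomes 18:
  event 2: a = 6
  event 3: a = 15
  event 4: a = 16
  event 5: a = 16
  event 6: a = 11
  event 7: a = 11
  event 8: a = 11
  event 9: a 11 -> 18  <-- first match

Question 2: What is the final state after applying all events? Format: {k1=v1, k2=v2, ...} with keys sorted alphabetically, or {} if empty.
Answer: {a=-18, b=18, c=8, d=-10}

Derivation:
  after event 1 (t=1: DEC d by 6): {d=-6}
  after event 2 (t=8: SET a = 6): {a=6, d=-6}
  after event 3 (t=18: SET a = 15): {a=15, d=-6}
  after event 4 (t=25: INC a by 1): {a=16, d=-6}
  after event 5 (t=27: DEC d by 4): {a=16, d=-10}
  after event 6 (t=30: DEC a by 5): {a=11, d=-10}
  after event 7 (t=36: SET b = 18): {a=11, b=18, d=-10}
  after event 8 (t=40: DEC c by 4): {a=11, b=18, c=-4, d=-10}
  after event 9 (t=41: INC a by 7): {a=18, b=18, c=-4, d=-10}
  after event 10 (t=49: SET a = -18): {a=-18, b=18, c=-4, d=-10}
  after event 11 (t=54: INC c by 12): {a=-18, b=18, c=8, d=-10}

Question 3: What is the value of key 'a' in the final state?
Answer: -18

Derivation:
Track key 'a' through all 11 events:
  event 1 (t=1: DEC d by 6): a unchanged
  event 2 (t=8: SET a = 6): a (absent) -> 6
  event 3 (t=18: SET a = 15): a 6 -> 15
  event 4 (t=25: INC a by 1): a 15 -> 16
  event 5 (t=27: DEC d by 4): a unchanged
  event 6 (t=30: DEC a by 5): a 16 -> 11
  event 7 (t=36: SET b = 18): a unchanged
  event 8 (t=40: DEC c by 4): a unchanged
  event 9 (t=41: INC a by 7): a 11 -> 18
  event 10 (t=49: SET a = -18): a 18 -> -18
  event 11 (t=54: INC c by 12): a unchanged
Final: a = -18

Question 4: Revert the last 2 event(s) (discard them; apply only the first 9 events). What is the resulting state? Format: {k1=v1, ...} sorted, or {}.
Answer: {a=18, b=18, c=-4, d=-10}

Derivation:
Keep first 9 events (discard last 2):
  after event 1 (t=1: DEC d by 6): {d=-6}
  after event 2 (t=8: SET a = 6): {a=6, d=-6}
  after event 3 (t=18: SET a = 15): {a=15, d=-6}
  after event 4 (t=25: INC a by 1): {a=16, d=-6}
  after event 5 (t=27: DEC d by 4): {a=16, d=-10}
  after event 6 (t=30: DEC a by 5): {a=11, d=-10}
  after event 7 (t=36: SET b = 18): {a=11, b=18, d=-10}
  after event 8 (t=40: DEC c by 4): {a=11, b=18, c=-4, d=-10}
  after event 9 (t=41: INC a by 7): {a=18, b=18, c=-4, d=-10}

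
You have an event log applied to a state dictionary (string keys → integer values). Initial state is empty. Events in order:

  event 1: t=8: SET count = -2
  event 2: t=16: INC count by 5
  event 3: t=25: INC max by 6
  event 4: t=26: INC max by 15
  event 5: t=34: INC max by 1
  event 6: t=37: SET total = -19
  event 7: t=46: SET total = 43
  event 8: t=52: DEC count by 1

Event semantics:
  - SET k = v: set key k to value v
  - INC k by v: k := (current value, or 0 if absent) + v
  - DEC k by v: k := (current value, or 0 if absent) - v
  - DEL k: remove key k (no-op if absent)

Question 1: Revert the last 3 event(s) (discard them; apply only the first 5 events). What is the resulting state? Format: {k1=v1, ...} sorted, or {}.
Answer: {count=3, max=22}

Derivation:
Keep first 5 events (discard last 3):
  after event 1 (t=8: SET count = -2): {count=-2}
  after event 2 (t=16: INC count by 5): {count=3}
  after event 3 (t=25: INC max by 6): {count=3, max=6}
  after event 4 (t=26: INC max by 15): {count=3, max=21}
  after event 5 (t=34: INC max by 1): {count=3, max=22}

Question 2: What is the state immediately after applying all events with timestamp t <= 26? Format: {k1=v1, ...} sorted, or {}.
Apply events with t <= 26 (4 events):
  after event 1 (t=8: SET count = -2): {count=-2}
  after event 2 (t=16: INC count by 5): {count=3}
  after event 3 (t=25: INC max by 6): {count=3, max=6}
  after event 4 (t=26: INC max by 15): {count=3, max=21}

Answer: {count=3, max=21}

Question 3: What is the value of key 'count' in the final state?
Answer: 2

Derivation:
Track key 'count' through all 8 events:
  event 1 (t=8: SET count = -2): count (absent) -> -2
  event 2 (t=16: INC count by 5): count -2 -> 3
  event 3 (t=25: INC max by 6): count unchanged
  event 4 (t=26: INC max by 15): count unchanged
  event 5 (t=34: INC max by 1): count unchanged
  event 6 (t=37: SET total = -19): count unchanged
  event 7 (t=46: SET total = 43): count unchanged
  event 8 (t=52: DEC count by 1): count 3 -> 2
Final: count = 2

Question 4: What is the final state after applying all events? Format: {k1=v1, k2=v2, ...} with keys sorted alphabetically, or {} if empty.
  after event 1 (t=8: SET count = -2): {count=-2}
  after event 2 (t=16: INC count by 5): {count=3}
  after event 3 (t=25: INC max by 6): {count=3, max=6}
  after event 4 (t=26: INC max by 15): {count=3, max=21}
  after event 5 (t=34: INC max by 1): {count=3, max=22}
  after event 6 (t=37: SET total = -19): {count=3, max=22, total=-19}
  after event 7 (t=46: SET total = 43): {count=3, max=22, total=43}
  after event 8 (t=52: DEC count by 1): {count=2, max=22, total=43}

Answer: {count=2, max=22, total=43}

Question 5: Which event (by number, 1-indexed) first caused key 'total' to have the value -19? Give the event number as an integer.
Looking for first event where total becomes -19:
  event 6: total (absent) -> -19  <-- first match

Answer: 6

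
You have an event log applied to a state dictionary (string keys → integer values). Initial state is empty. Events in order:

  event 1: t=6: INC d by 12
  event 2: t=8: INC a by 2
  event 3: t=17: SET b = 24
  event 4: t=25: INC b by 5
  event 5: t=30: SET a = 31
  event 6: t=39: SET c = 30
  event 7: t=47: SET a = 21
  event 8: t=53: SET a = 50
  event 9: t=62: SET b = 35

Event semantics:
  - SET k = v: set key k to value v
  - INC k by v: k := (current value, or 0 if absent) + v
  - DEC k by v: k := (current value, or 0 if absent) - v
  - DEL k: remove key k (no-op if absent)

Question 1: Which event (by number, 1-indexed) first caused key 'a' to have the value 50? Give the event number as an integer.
Answer: 8

Derivation:
Looking for first event where a becomes 50:
  event 2: a = 2
  event 3: a = 2
  event 4: a = 2
  event 5: a = 31
  event 6: a = 31
  event 7: a = 21
  event 8: a 21 -> 50  <-- first match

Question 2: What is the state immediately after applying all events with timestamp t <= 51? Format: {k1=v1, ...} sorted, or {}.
Apply events with t <= 51 (7 events):
  after event 1 (t=6: INC d by 12): {d=12}
  after event 2 (t=8: INC a by 2): {a=2, d=12}
  after event 3 (t=17: SET b = 24): {a=2, b=24, d=12}
  after event 4 (t=25: INC b by 5): {a=2, b=29, d=12}
  after event 5 (t=30: SET a = 31): {a=31, b=29, d=12}
  after event 6 (t=39: SET c = 30): {a=31, b=29, c=30, d=12}
  after event 7 (t=47: SET a = 21): {a=21, b=29, c=30, d=12}

Answer: {a=21, b=29, c=30, d=12}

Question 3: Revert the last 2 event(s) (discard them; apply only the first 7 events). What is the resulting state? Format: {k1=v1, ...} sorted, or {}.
Answer: {a=21, b=29, c=30, d=12}

Derivation:
Keep first 7 events (discard last 2):
  after event 1 (t=6: INC d by 12): {d=12}
  after event 2 (t=8: INC a by 2): {a=2, d=12}
  after event 3 (t=17: SET b = 24): {a=2, b=24, d=12}
  after event 4 (t=25: INC b by 5): {a=2, b=29, d=12}
  after event 5 (t=30: SET a = 31): {a=31, b=29, d=12}
  after event 6 (t=39: SET c = 30): {a=31, b=29, c=30, d=12}
  after event 7 (t=47: SET a = 21): {a=21, b=29, c=30, d=12}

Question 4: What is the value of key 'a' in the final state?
Track key 'a' through all 9 events:
  event 1 (t=6: INC d by 12): a unchanged
  event 2 (t=8: INC a by 2): a (absent) -> 2
  event 3 (t=17: SET b = 24): a unchanged
  event 4 (t=25: INC b by 5): a unchanged
  event 5 (t=30: SET a = 31): a 2 -> 31
  event 6 (t=39: SET c = 30): a unchanged
  event 7 (t=47: SET a = 21): a 31 -> 21
  event 8 (t=53: SET a = 50): a 21 -> 50
  event 9 (t=62: SET b = 35): a unchanged
Final: a = 50

Answer: 50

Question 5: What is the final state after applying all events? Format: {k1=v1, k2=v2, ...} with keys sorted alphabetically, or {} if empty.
Answer: {a=50, b=35, c=30, d=12}

Derivation:
  after event 1 (t=6: INC d by 12): {d=12}
  after event 2 (t=8: INC a by 2): {a=2, d=12}
  after event 3 (t=17: SET b = 24): {a=2, b=24, d=12}
  after event 4 (t=25: INC b by 5): {a=2, b=29, d=12}
  after event 5 (t=30: SET a = 31): {a=31, b=29, d=12}
  after event 6 (t=39: SET c = 30): {a=31, b=29, c=30, d=12}
  after event 7 (t=47: SET a = 21): {a=21, b=29, c=30, d=12}
  after event 8 (t=53: SET a = 50): {a=50, b=29, c=30, d=12}
  after event 9 (t=62: SET b = 35): {a=50, b=35, c=30, d=12}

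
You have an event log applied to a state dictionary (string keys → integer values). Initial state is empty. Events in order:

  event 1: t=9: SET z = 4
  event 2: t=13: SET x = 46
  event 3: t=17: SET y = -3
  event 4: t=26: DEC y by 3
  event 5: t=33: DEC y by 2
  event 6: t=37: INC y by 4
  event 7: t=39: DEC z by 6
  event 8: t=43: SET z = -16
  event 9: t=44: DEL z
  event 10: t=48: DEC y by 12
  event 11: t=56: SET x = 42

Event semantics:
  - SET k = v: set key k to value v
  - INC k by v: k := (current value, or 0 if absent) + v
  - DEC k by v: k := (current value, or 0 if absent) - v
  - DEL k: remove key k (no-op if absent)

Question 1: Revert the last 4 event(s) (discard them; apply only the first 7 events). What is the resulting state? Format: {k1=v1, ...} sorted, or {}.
Keep first 7 events (discard last 4):
  after event 1 (t=9: SET z = 4): {z=4}
  after event 2 (t=13: SET x = 46): {x=46, z=4}
  after event 3 (t=17: SET y = -3): {x=46, y=-3, z=4}
  after event 4 (t=26: DEC y by 3): {x=46, y=-6, z=4}
  after event 5 (t=33: DEC y by 2): {x=46, y=-8, z=4}
  after event 6 (t=37: INC y by 4): {x=46, y=-4, z=4}
  after event 7 (t=39: DEC z by 6): {x=46, y=-4, z=-2}

Answer: {x=46, y=-4, z=-2}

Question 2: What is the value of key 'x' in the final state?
Answer: 42

Derivation:
Track key 'x' through all 11 events:
  event 1 (t=9: SET z = 4): x unchanged
  event 2 (t=13: SET x = 46): x (absent) -> 46
  event 3 (t=17: SET y = -3): x unchanged
  event 4 (t=26: DEC y by 3): x unchanged
  event 5 (t=33: DEC y by 2): x unchanged
  event 6 (t=37: INC y by 4): x unchanged
  event 7 (t=39: DEC z by 6): x unchanged
  event 8 (t=43: SET z = -16): x unchanged
  event 9 (t=44: DEL z): x unchanged
  event 10 (t=48: DEC y by 12): x unchanged
  event 11 (t=56: SET x = 42): x 46 -> 42
Final: x = 42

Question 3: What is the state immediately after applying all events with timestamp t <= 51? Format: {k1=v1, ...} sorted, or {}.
Apply events with t <= 51 (10 events):
  after event 1 (t=9: SET z = 4): {z=4}
  after event 2 (t=13: SET x = 46): {x=46, z=4}
  after event 3 (t=17: SET y = -3): {x=46, y=-3, z=4}
  after event 4 (t=26: DEC y by 3): {x=46, y=-6, z=4}
  after event 5 (t=33: DEC y by 2): {x=46, y=-8, z=4}
  after event 6 (t=37: INC y by 4): {x=46, y=-4, z=4}
  after event 7 (t=39: DEC z by 6): {x=46, y=-4, z=-2}
  after event 8 (t=43: SET z = -16): {x=46, y=-4, z=-16}
  after event 9 (t=44: DEL z): {x=46, y=-4}
  after event 10 (t=48: DEC y by 12): {x=46, y=-16}

Answer: {x=46, y=-16}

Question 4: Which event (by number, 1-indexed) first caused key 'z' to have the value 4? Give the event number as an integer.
Answer: 1

Derivation:
Looking for first event where z becomes 4:
  event 1: z (absent) -> 4  <-- first match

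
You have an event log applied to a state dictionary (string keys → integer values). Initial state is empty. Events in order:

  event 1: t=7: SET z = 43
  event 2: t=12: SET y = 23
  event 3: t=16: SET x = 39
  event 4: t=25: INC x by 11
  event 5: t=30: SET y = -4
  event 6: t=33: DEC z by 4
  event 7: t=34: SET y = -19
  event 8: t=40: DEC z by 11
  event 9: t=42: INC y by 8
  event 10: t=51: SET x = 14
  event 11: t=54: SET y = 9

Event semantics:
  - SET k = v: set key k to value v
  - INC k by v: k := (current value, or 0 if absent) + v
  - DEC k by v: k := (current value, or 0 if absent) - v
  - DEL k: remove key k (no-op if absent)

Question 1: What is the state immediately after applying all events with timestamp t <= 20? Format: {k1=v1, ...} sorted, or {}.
Answer: {x=39, y=23, z=43}

Derivation:
Apply events with t <= 20 (3 events):
  after event 1 (t=7: SET z = 43): {z=43}
  after event 2 (t=12: SET y = 23): {y=23, z=43}
  after event 3 (t=16: SET x = 39): {x=39, y=23, z=43}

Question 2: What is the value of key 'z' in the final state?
Track key 'z' through all 11 events:
  event 1 (t=7: SET z = 43): z (absent) -> 43
  event 2 (t=12: SET y = 23): z unchanged
  event 3 (t=16: SET x = 39): z unchanged
  event 4 (t=25: INC x by 11): z unchanged
  event 5 (t=30: SET y = -4): z unchanged
  event 6 (t=33: DEC z by 4): z 43 -> 39
  event 7 (t=34: SET y = -19): z unchanged
  event 8 (t=40: DEC z by 11): z 39 -> 28
  event 9 (t=42: INC y by 8): z unchanged
  event 10 (t=51: SET x = 14): z unchanged
  event 11 (t=54: SET y = 9): z unchanged
Final: z = 28

Answer: 28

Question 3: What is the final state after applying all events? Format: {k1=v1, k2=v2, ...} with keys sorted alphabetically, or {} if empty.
  after event 1 (t=7: SET z = 43): {z=43}
  after event 2 (t=12: SET y = 23): {y=23, z=43}
  after event 3 (t=16: SET x = 39): {x=39, y=23, z=43}
  after event 4 (t=25: INC x by 11): {x=50, y=23, z=43}
  after event 5 (t=30: SET y = -4): {x=50, y=-4, z=43}
  after event 6 (t=33: DEC z by 4): {x=50, y=-4, z=39}
  after event 7 (t=34: SET y = -19): {x=50, y=-19, z=39}
  after event 8 (t=40: DEC z by 11): {x=50, y=-19, z=28}
  after event 9 (t=42: INC y by 8): {x=50, y=-11, z=28}
  after event 10 (t=51: SET x = 14): {x=14, y=-11, z=28}
  after event 11 (t=54: SET y = 9): {x=14, y=9, z=28}

Answer: {x=14, y=9, z=28}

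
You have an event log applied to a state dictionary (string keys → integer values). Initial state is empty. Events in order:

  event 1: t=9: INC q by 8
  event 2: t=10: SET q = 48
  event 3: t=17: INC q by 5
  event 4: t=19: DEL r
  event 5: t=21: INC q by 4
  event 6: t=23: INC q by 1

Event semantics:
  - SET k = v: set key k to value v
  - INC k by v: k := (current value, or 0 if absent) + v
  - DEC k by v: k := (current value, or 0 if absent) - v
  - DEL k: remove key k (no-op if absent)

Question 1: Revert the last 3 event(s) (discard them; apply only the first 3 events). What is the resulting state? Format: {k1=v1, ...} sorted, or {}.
Keep first 3 events (discard last 3):
  after event 1 (t=9: INC q by 8): {q=8}
  after event 2 (t=10: SET q = 48): {q=48}
  after event 3 (t=17: INC q by 5): {q=53}

Answer: {q=53}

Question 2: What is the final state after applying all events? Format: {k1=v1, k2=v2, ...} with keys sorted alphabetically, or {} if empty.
Answer: {q=58}

Derivation:
  after event 1 (t=9: INC q by 8): {q=8}
  after event 2 (t=10: SET q = 48): {q=48}
  after event 3 (t=17: INC q by 5): {q=53}
  after event 4 (t=19: DEL r): {q=53}
  after event 5 (t=21: INC q by 4): {q=57}
  after event 6 (t=23: INC q by 1): {q=58}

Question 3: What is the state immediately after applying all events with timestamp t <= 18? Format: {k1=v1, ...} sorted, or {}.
Apply events with t <= 18 (3 events):
  after event 1 (t=9: INC q by 8): {q=8}
  after event 2 (t=10: SET q = 48): {q=48}
  after event 3 (t=17: INC q by 5): {q=53}

Answer: {q=53}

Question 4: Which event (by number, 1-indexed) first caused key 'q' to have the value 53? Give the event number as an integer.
Answer: 3

Derivation:
Looking for first event where q becomes 53:
  event 1: q = 8
  event 2: q = 48
  event 3: q 48 -> 53  <-- first match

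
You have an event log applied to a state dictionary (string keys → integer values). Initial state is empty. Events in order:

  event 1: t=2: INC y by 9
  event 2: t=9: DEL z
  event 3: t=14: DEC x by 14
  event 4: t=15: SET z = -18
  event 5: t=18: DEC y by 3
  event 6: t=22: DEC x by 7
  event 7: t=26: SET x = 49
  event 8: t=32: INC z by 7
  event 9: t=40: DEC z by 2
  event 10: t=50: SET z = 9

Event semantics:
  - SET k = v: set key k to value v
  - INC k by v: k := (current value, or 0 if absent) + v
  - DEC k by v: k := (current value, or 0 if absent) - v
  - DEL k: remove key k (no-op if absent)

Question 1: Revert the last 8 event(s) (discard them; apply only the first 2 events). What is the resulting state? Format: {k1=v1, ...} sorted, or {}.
Answer: {y=9}

Derivation:
Keep first 2 events (discard last 8):
  after event 1 (t=2: INC y by 9): {y=9}
  after event 2 (t=9: DEL z): {y=9}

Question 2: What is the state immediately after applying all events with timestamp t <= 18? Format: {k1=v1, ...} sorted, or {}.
Apply events with t <= 18 (5 events):
  after event 1 (t=2: INC y by 9): {y=9}
  after event 2 (t=9: DEL z): {y=9}
  after event 3 (t=14: DEC x by 14): {x=-14, y=9}
  after event 4 (t=15: SET z = -18): {x=-14, y=9, z=-18}
  after event 5 (t=18: DEC y by 3): {x=-14, y=6, z=-18}

Answer: {x=-14, y=6, z=-18}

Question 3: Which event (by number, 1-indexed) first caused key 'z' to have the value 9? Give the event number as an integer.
Answer: 10

Derivation:
Looking for first event where z becomes 9:
  event 4: z = -18
  event 5: z = -18
  event 6: z = -18
  event 7: z = -18
  event 8: z = -11
  event 9: z = -13
  event 10: z -13 -> 9  <-- first match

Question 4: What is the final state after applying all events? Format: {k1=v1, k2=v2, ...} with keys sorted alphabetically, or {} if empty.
  after event 1 (t=2: INC y by 9): {y=9}
  after event 2 (t=9: DEL z): {y=9}
  after event 3 (t=14: DEC x by 14): {x=-14, y=9}
  after event 4 (t=15: SET z = -18): {x=-14, y=9, z=-18}
  after event 5 (t=18: DEC y by 3): {x=-14, y=6, z=-18}
  after event 6 (t=22: DEC x by 7): {x=-21, y=6, z=-18}
  after event 7 (t=26: SET x = 49): {x=49, y=6, z=-18}
  after event 8 (t=32: INC z by 7): {x=49, y=6, z=-11}
  after event 9 (t=40: DEC z by 2): {x=49, y=6, z=-13}
  after event 10 (t=50: SET z = 9): {x=49, y=6, z=9}

Answer: {x=49, y=6, z=9}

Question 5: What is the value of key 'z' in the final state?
Track key 'z' through all 10 events:
  event 1 (t=2: INC y by 9): z unchanged
  event 2 (t=9: DEL z): z (absent) -> (absent)
  event 3 (t=14: DEC x by 14): z unchanged
  event 4 (t=15: SET z = -18): z (absent) -> -18
  event 5 (t=18: DEC y by 3): z unchanged
  event 6 (t=22: DEC x by 7): z unchanged
  event 7 (t=26: SET x = 49): z unchanged
  event 8 (t=32: INC z by 7): z -18 -> -11
  event 9 (t=40: DEC z by 2): z -11 -> -13
  event 10 (t=50: SET z = 9): z -13 -> 9
Final: z = 9

Answer: 9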